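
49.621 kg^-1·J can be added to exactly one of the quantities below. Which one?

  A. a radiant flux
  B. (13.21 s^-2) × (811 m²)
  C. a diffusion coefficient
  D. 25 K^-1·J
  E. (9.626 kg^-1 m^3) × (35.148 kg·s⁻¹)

Reference: J·kg⁻¹ = N·m·kg⁻¹ = m²·s⁻².
Each option:
  A. [radiant flux] = kg·m²·s⁻³
  B. [s⁻²] · [m²] = m²·s⁻²  ← same
  C. [diffusion coefficient] = m²·s⁻¹
  D. J·K⁻¹ = N·m·K⁻¹ = kg·m²·s⁻²·K⁻¹
  E. [kg⁻¹·m³] · [kg·s⁻¹] = m³·s⁻¹
Only B. matches m²·s⁻².

B.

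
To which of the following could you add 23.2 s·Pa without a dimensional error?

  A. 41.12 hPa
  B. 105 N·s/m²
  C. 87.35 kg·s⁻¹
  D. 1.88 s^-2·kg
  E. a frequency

B.

Reference: Pa·s = N·m⁻²·s = kg·m⁻¹·s⁻¹.
Each option:
  A. Pa = N·m⁻² = kg·m⁻¹·s⁻²
  B. N·s·m⁻² = kg·m·s⁻²·s·m⁻² = kg·m⁻¹·s⁻¹  ← same
  C. kg·s⁻¹
  D. kg·s⁻²
  E. [frequency] = s⁻¹
Only B. matches kg·m⁻¹·s⁻¹.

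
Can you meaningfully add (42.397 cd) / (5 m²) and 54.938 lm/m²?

Yes

Work out the base dimensions of each:
  (42.397 cd) / (5 m²):  [cd] / [m²] = m⁻²·cd
  54.938 lm/m²:  lm·m⁻² = cd·m⁻² = m⁻²·cd
Both are m⁻²·cd, so they have the same dimensions and can be added.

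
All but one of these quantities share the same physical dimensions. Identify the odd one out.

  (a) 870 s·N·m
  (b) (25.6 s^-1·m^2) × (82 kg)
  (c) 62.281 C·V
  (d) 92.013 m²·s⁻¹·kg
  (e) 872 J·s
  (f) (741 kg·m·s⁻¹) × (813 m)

(c)

Reduce each to base SI dimensions:
  (a) N·m·s = kg·m·s⁻²·m·s = kg·m²·s⁻¹
  (b) [m²·s⁻¹] · [kg] = kg·m²·s⁻¹
  (c) C·V = s·A·J·C⁻¹ = kg·m²·s⁻²
  (d) kg·m²·s⁻¹
  (e) J·s = N·m·s = kg·m²·s⁻¹
  (f) [kg·m·s⁻¹] · [m] = kg·m²·s⁻¹
All reduce to kg·m²·s⁻¹ except (c), which is kg·m²·s⁻².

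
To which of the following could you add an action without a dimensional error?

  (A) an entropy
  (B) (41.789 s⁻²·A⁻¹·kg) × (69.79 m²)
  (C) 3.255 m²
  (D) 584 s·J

(D)

Reference: [action] = kg·m²·s⁻¹.
Each option:
  (A) [entropy] = kg·m²·s⁻²·K⁻¹
  (B) [kg·s⁻²·A⁻¹] · [m²] = kg·m²·s⁻²·A⁻¹
  (C) m²
  (D) J·s = N·m·s = kg·m²·s⁻¹  ← same
Only (D) matches kg·m²·s⁻¹.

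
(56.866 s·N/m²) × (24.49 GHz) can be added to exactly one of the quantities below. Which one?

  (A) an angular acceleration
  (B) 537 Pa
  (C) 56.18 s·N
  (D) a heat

(B)

Reference: [kg·m⁻¹·s⁻¹] · [s⁻¹] = kg·m⁻¹·s⁻².
Each option:
  (A) [angular acceleration] = s⁻²
  (B) Pa = N·m⁻² = kg·m⁻¹·s⁻²  ← same
  (C) N·s = kg·m·s⁻²·s = kg·m·s⁻¹
  (D) [heat] = kg·m²·s⁻²
Only (B) matches kg·m⁻¹·s⁻².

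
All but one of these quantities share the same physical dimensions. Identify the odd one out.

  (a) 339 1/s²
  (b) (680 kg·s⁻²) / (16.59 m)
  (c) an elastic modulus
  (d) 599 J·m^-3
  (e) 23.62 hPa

Work out the base dimensions of each:
  (a) s⁻²
  (b) [kg·s⁻²] / [m] = kg·m⁻¹·s⁻²
  (c) [elastic modulus] = kg·m⁻¹·s⁻²
  (d) J·m⁻³ = N·m·m⁻³ = kg·m⁻¹·s⁻²
  (e) Pa = N·m⁻² = kg·m⁻¹·s⁻²
All reduce to kg·m⁻¹·s⁻² except (a), which is s⁻².

(a)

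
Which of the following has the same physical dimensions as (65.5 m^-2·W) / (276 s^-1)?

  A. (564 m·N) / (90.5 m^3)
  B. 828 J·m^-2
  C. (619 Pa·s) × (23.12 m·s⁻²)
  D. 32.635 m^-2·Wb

B.

Reference: [kg·s⁻³] / [s⁻¹] = kg·s⁻².
Each option:
  A. [kg·m²·s⁻²] / [m³] = kg·m⁻¹·s⁻²
  B. J·m⁻² = N·m·m⁻² = kg·s⁻²  ← same
  C. [kg·m⁻¹·s⁻¹] · [m·s⁻²] = kg·s⁻³
  D. Wb·m⁻² = V·s·m⁻² = kg·s⁻²·A⁻¹
Only B. matches kg·s⁻².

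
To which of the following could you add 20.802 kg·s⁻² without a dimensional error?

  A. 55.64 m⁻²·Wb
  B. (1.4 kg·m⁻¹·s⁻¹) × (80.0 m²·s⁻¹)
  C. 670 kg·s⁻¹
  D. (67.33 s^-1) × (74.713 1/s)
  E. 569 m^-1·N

Reference: kg·s⁻².
Each option:
  A. Wb·m⁻² = V·s·m⁻² = kg·s⁻²·A⁻¹
  B. [kg·m⁻¹·s⁻¹] · [m²·s⁻¹] = kg·m·s⁻²
  C. kg·s⁻¹
  D. [s⁻¹] · [s⁻¹] = s⁻²
  E. N·m⁻¹ = kg·m·s⁻²·m⁻¹ = kg·s⁻²  ← same
Only E. matches kg·s⁻².

E.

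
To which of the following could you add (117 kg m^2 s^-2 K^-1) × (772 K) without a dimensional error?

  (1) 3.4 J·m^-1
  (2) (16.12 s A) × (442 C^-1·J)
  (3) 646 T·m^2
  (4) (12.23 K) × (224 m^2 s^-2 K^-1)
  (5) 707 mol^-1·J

Reference: [kg·m²·s⁻²·K⁻¹] · [K] = kg·m²·s⁻².
Each option:
  (1) J·m⁻¹ = N·m·m⁻¹ = kg·m·s⁻²
  (2) [s·A] · [kg·m²·s⁻³·A⁻¹] = kg·m²·s⁻²  ← same
  (3) T·m² = Wb·m⁻²·m² = kg·m²·s⁻²·A⁻¹
  (4) [K] · [m²·s⁻²·K⁻¹] = m²·s⁻²
  (5) J·mol⁻¹ = N·m·mol⁻¹ = kg·m²·s⁻²·mol⁻¹
Only (2) matches kg·m²·s⁻².

(2)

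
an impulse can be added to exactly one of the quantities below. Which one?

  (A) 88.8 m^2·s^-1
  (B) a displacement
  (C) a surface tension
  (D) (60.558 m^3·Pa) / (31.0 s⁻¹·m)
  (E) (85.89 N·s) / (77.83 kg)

Reference: [impulse] = kg·m·s⁻¹.
Each option:
  (A) m²·s⁻¹
  (B) [displacement] = m
  (C) [surface tension] = kg·s⁻²
  (D) [kg·m²·s⁻²] / [m·s⁻¹] = kg·m·s⁻¹  ← same
  (E) [kg·m·s⁻¹] / [kg] = m·s⁻¹
Only (D) matches kg·m·s⁻¹.

(D)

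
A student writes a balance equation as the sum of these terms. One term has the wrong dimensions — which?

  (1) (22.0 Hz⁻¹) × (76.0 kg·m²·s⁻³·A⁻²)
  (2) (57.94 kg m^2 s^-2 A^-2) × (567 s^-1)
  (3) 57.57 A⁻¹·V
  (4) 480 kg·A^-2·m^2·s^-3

Reduce each to base SI dimensions:
  (1) [s] · [kg·m²·s⁻³·A⁻²] = kg·m²·s⁻²·A⁻²
  (2) [kg·m²·s⁻²·A⁻²] · [s⁻¹] = kg·m²·s⁻³·A⁻²
  (3) V·A⁻¹ = J·C⁻¹·A⁻¹ = kg·m²·s⁻³·A⁻²
  (4) kg·m²·s⁻³·A⁻²
All reduce to kg·m²·s⁻³·A⁻² except (1), which is kg·m²·s⁻²·A⁻².

(1)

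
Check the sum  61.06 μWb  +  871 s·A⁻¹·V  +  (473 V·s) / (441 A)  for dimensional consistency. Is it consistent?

No

Dimensions:
  61.06 μWb:  Wb = V·s = kg·m²·s⁻²·A⁻¹
  871 s·A⁻¹·V:  V·s·A⁻¹ = J·C⁻¹·s·A⁻¹ = kg·m²·s⁻²·A⁻²
  (473 V·s) / (441 A):  [kg·m²·s⁻²·A⁻¹] / [A] = kg·m²·s⁻²·A⁻²
The terms do not share a single dimension (kg·m²·s⁻²·A⁻² vs kg·m²·s⁻²·A⁻¹).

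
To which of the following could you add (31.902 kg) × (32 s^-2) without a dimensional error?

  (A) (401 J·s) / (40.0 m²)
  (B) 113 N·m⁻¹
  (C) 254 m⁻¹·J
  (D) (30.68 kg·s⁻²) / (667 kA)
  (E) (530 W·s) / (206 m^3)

Reference: [kg] · [s⁻²] = kg·s⁻².
Each option:
  (A) [kg·m²·s⁻¹] / [m²] = kg·s⁻¹
  (B) N·m⁻¹ = kg·m·s⁻²·m⁻¹ = kg·s⁻²  ← same
  (C) J·m⁻¹ = N·m·m⁻¹ = kg·m·s⁻²
  (D) [kg·s⁻²] / [A] = kg·s⁻²·A⁻¹
  (E) [kg·m²·s⁻²] / [m³] = kg·m⁻¹·s⁻²
Only (B) matches kg·s⁻².

(B)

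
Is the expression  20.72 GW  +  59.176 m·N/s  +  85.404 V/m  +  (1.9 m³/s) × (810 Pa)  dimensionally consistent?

No

Expand each in SI base units:
  20.72 GW:  W = J·s⁻¹ = kg·m²·s⁻³
  59.176 m·N/s:  N·m·s⁻¹ = kg·m·s⁻²·m·s⁻¹ = kg·m²·s⁻³
  85.404 V/m:  V·m⁻¹ = J·C⁻¹·m⁻¹ = kg·m·s⁻³·A⁻¹
  (1.9 m³/s) × (810 Pa):  [m³·s⁻¹] · [kg·m⁻¹·s⁻²] = kg·m²·s⁻³
The terms do not share a single dimension (kg·m²·s⁻³ vs kg·m·s⁻³·A⁻¹).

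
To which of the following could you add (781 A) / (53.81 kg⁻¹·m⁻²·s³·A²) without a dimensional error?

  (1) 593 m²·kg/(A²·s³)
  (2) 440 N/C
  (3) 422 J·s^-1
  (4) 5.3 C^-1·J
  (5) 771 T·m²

Reference: [A] / [kg⁻¹·m⁻²·s³·A²] = kg·m²·s⁻³·A⁻¹.
Each option:
  (1) kg·m²·s⁻³·A⁻²
  (2) N·C⁻¹ = kg·m·s⁻²·(s·A)⁻¹ = kg·m·s⁻³·A⁻¹
  (3) J·s⁻¹ = N·m·s⁻¹ = kg·m²·s⁻³
  (4) J·C⁻¹ = N·m·(s·A)⁻¹ = kg·m²·s⁻³·A⁻¹  ← same
  (5) T·m² = Wb·m⁻²·m² = kg·m²·s⁻²·A⁻¹
Only (4) matches kg·m²·s⁻³·A⁻¹.

(4)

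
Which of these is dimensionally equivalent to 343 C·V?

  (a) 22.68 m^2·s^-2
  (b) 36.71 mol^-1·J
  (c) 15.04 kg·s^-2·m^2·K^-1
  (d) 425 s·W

(d)

Reference: C·V = s·A·J·C⁻¹ = kg·m²·s⁻².
Each option:
  (a) m²·s⁻²
  (b) J·mol⁻¹ = N·m·mol⁻¹ = kg·m²·s⁻²·mol⁻¹
  (c) kg·m²·s⁻²·K⁻¹
  (d) W·s = J·s⁻¹·s = kg·m²·s⁻²  ← same
Only (d) matches kg·m²·s⁻².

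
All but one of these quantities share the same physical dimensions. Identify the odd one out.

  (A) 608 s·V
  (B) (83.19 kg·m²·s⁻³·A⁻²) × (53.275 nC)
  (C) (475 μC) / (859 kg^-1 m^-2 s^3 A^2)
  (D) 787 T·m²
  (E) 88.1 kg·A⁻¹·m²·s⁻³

(E)

Work out the base dimensions of each:
  (A) V·s = J·C⁻¹·s = kg·m²·s⁻²·A⁻¹
  (B) [kg·m²·s⁻³·A⁻²] · [s·A] = kg·m²·s⁻²·A⁻¹
  (C) [s·A] / [kg⁻¹·m⁻²·s³·A²] = kg·m²·s⁻²·A⁻¹
  (D) T·m² = Wb·m⁻²·m² = kg·m²·s⁻²·A⁻¹
  (E) kg·m²·s⁻³·A⁻¹
All reduce to kg·m²·s⁻²·A⁻¹ except (E), which is kg·m²·s⁻³·A⁻¹.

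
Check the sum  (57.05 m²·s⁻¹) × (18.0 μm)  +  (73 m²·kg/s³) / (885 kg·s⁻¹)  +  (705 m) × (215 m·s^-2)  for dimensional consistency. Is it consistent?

Dimensions:
  (57.05 m²·s⁻¹) × (18.0 μm):  [m²·s⁻¹] · [m] = m³·s⁻¹
  (73 m²·kg/s³) / (885 kg·s⁻¹):  [kg·m²·s⁻³] / [kg·s⁻¹] = m²·s⁻²
  (705 m) × (215 m·s^-2):  [m] · [m·s⁻²] = m²·s⁻²
The terms do not share a single dimension (m²·s⁻² vs m³·s⁻¹).

No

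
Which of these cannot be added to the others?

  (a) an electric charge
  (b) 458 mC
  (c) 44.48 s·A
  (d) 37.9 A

Dimensions:
  (a) [electric charge] = s·A
  (b) C = s·A
  (c) A·s = s·A
  (d) A
All reduce to s·A except (d), which is A.

(d)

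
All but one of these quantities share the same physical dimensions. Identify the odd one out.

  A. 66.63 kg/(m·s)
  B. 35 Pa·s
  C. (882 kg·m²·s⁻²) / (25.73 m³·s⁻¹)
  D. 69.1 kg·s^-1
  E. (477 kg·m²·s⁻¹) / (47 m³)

D.

Dimensions:
  A. kg·m⁻¹·s⁻¹
  B. Pa·s = N·m⁻²·s = kg·m⁻¹·s⁻¹
  C. [kg·m²·s⁻²] / [m³·s⁻¹] = kg·m⁻¹·s⁻¹
  D. kg·s⁻¹
  E. [kg·m²·s⁻¹] / [m³] = kg·m⁻¹·s⁻¹
All reduce to kg·m⁻¹·s⁻¹ except D., which is kg·s⁻¹.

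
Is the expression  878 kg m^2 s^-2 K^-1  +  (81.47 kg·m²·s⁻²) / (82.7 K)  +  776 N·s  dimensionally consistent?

Reduce each to base SI dimensions:
  878 kg m^2 s^-2 K^-1:  kg·m²·s⁻²·K⁻¹
  (81.47 kg·m²·s⁻²) / (82.7 K):  [kg·m²·s⁻²] / [K] = kg·m²·s⁻²·K⁻¹
  776 N·s:  N·s = kg·m·s⁻²·s = kg·m·s⁻¹
The terms do not share a single dimension (kg·m²·s⁻²·K⁻¹ vs kg·m·s⁻¹).

No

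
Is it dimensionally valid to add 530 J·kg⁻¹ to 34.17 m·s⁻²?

Reduce each to base SI dimensions:
  530 J·kg⁻¹:  J·kg⁻¹ = N·m·kg⁻¹ = m²·s⁻²
  34.17 m·s⁻²:  m·s⁻²
m²·s⁻² ≠ m·s⁻², so they cannot be added.

No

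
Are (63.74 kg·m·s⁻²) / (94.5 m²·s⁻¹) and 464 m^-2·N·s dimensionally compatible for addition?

Yes

In SI base units:
  (63.74 kg·m·s⁻²) / (94.5 m²·s⁻¹):  [kg·m·s⁻²] / [m²·s⁻¹] = kg·m⁻¹·s⁻¹
  464 m^-2·N·s:  N·s·m⁻² = kg·m·s⁻²·s·m⁻² = kg·m⁻¹·s⁻¹
Both are kg·m⁻¹·s⁻¹, so they have the same dimensions and can be added.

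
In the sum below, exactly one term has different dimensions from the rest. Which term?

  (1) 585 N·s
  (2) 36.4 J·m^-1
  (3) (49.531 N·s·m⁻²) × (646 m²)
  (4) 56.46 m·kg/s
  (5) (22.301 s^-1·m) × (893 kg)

In SI base units:
  (1) N·s = kg·m·s⁻²·s = kg·m·s⁻¹
  (2) J·m⁻¹ = N·m·m⁻¹ = kg·m·s⁻²
  (3) [kg·m⁻¹·s⁻¹] · [m²] = kg·m·s⁻¹
  (4) kg·m·s⁻¹
  (5) [m·s⁻¹] · [kg] = kg·m·s⁻¹
All reduce to kg·m·s⁻¹ except (2), which is kg·m·s⁻².

(2)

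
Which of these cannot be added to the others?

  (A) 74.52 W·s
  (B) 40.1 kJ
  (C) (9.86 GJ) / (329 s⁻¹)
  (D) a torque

Work out the base dimensions of each:
  (A) W·s = J·s⁻¹·s = kg·m²·s⁻²
  (B) J = N·m = kg·m²·s⁻²
  (C) [kg·m²·s⁻²] / [s⁻¹] = kg·m²·s⁻¹
  (D) [torque] = kg·m²·s⁻²
All reduce to kg·m²·s⁻² except (C), which is kg·m²·s⁻¹.

(C)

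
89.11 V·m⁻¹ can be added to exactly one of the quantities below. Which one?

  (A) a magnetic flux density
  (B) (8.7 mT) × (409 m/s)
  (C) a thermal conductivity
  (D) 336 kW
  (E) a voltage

(B)

Reference: V·m⁻¹ = J·C⁻¹·m⁻¹ = kg·m·s⁻³·A⁻¹.
Each option:
  (A) [magnetic flux density] = kg·s⁻²·A⁻¹
  (B) [kg·s⁻²·A⁻¹] · [m·s⁻¹] = kg·m·s⁻³·A⁻¹  ← same
  (C) [thermal conductivity] = kg·m·s⁻³·K⁻¹
  (D) W = J·s⁻¹ = kg·m²·s⁻³
  (E) [voltage] = kg·m²·s⁻³·A⁻¹
Only (B) matches kg·m·s⁻³·A⁻¹.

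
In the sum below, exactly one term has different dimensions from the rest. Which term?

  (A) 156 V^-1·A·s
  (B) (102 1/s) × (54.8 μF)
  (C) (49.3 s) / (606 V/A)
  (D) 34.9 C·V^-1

(B)

In SI base units:
  (A) A·s·V⁻¹ = A·s·(J·C⁻¹)⁻¹ = kg⁻¹·m⁻²·s⁴·A²
  (B) [s⁻¹] · [kg⁻¹·m⁻²·s⁴·A²] = kg⁻¹·m⁻²·s³·A²
  (C) [s] / [kg·m²·s⁻³·A⁻²] = kg⁻¹·m⁻²·s⁴·A²
  (D) C·V⁻¹ = s·A·(J·C⁻¹)⁻¹ = kg⁻¹·m⁻²·s⁴·A²
All reduce to kg⁻¹·m⁻²·s⁴·A² except (B), which is kg⁻¹·m⁻²·s³·A².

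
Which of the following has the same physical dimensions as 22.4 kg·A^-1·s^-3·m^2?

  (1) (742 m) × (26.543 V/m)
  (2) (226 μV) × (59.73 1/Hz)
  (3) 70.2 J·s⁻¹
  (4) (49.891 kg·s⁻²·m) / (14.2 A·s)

Reference: kg·m²·s⁻³·A⁻¹.
Each option:
  (1) [m] · [kg·m·s⁻³·A⁻¹] = kg·m²·s⁻³·A⁻¹  ← same
  (2) [kg·m²·s⁻³·A⁻¹] · [s] = kg·m²·s⁻²·A⁻¹
  (3) J·s⁻¹ = N·m·s⁻¹ = kg·m²·s⁻³
  (4) [kg·m·s⁻²] / [s·A] = kg·m·s⁻³·A⁻¹
Only (1) matches kg·m²·s⁻³·A⁻¹.

(1)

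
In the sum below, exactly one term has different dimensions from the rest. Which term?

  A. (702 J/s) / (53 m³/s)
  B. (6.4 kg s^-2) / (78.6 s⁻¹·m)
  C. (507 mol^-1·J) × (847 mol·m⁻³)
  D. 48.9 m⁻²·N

B.

Dimensions:
  A. [kg·m²·s⁻³] / [m³·s⁻¹] = kg·m⁻¹·s⁻²
  B. [kg·s⁻²] / [m·s⁻¹] = kg·m⁻¹·s⁻¹
  C. [kg·m²·s⁻²·mol⁻¹] · [m⁻³·mol] = kg·m⁻¹·s⁻²
  D. N·m⁻² = kg·m·s⁻²·m⁻² = kg·m⁻¹·s⁻²
All reduce to kg·m⁻¹·s⁻² except B., which is kg·m⁻¹·s⁻¹.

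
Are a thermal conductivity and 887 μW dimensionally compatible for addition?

Work out the base dimensions of each:
  a thermal conductivity:  [thermal conductivity] = kg·m·s⁻³·K⁻¹
  887 μW:  W = J·s⁻¹ = kg·m²·s⁻³
kg·m·s⁻³·K⁻¹ ≠ kg·m²·s⁻³, so they cannot be added.

No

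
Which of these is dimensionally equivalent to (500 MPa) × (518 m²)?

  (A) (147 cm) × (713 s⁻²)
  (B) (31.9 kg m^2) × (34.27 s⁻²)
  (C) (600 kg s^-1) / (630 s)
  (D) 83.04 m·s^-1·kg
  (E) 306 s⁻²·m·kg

(E)

Reference: [kg·m⁻¹·s⁻²] · [m²] = kg·m·s⁻².
Each option:
  (A) [m] · [s⁻²] = m·s⁻²
  (B) [kg·m²] · [s⁻²] = kg·m²·s⁻²
  (C) [kg·s⁻¹] / [s] = kg·s⁻²
  (D) kg·m·s⁻¹
  (E) kg·m·s⁻²  ← same
Only (E) matches kg·m·s⁻².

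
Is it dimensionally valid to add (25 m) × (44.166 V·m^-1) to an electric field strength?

Dimensions:
  (25 m) × (44.166 V·m^-1):  [m] · [kg·m·s⁻³·A⁻¹] = kg·m²·s⁻³·A⁻¹
  an electric field strength:  [electric field strength] = kg·m·s⁻³·A⁻¹
kg·m²·s⁻³·A⁻¹ ≠ kg·m·s⁻³·A⁻¹, so they cannot be added.

No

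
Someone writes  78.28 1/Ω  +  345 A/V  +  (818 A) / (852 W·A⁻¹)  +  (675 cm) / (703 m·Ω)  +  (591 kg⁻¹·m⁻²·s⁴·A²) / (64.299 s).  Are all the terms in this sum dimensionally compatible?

Dimensions:
  78.28 1/Ω:  Ω⁻¹ = (V·A⁻¹)⁻¹ = kg⁻¹·m⁻²·s³·A²
  345 A/V:  A·V⁻¹ = A·(J·C⁻¹)⁻¹ = kg⁻¹·m⁻²·s³·A²
  (818 A) / (852 W·A⁻¹):  [A] / [kg·m²·s⁻³·A⁻¹] = kg⁻¹·m⁻²·s³·A²
  (675 cm) / (703 m·Ω):  [m] / [kg·m³·s⁻³·A⁻²] = kg⁻¹·m⁻²·s³·A²
  (591 kg⁻¹·m⁻²·s⁴·A²) / (64.299 s):  [kg⁻¹·m⁻²·s⁴·A²] / [s] = kg⁻¹·m⁻²·s³·A²
Every term reduces to kg⁻¹·m⁻²·s³·A².

Yes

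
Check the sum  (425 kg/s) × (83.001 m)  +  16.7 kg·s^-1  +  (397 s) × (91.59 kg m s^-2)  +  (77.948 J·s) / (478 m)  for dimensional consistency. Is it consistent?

No

Expand each in SI base units:
  (425 kg/s) × (83.001 m):  [kg·s⁻¹] · [m] = kg·m·s⁻¹
  16.7 kg·s^-1:  kg·s⁻¹
  (397 s) × (91.59 kg m s^-2):  [s] · [kg·m·s⁻²] = kg·m·s⁻¹
  (77.948 J·s) / (478 m):  [kg·m²·s⁻¹] / [m] = kg·m·s⁻¹
The terms do not share a single dimension (kg·m·s⁻¹ vs kg·s⁻¹).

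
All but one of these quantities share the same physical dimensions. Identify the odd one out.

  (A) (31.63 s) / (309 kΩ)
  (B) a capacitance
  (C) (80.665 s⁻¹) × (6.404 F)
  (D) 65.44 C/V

(C)

Dimensions:
  (A) [s] / [kg·m²·s⁻³·A⁻²] = kg⁻¹·m⁻²·s⁴·A²
  (B) [capacitance] = kg⁻¹·m⁻²·s⁴·A²
  (C) [s⁻¹] · [kg⁻¹·m⁻²·s⁴·A²] = kg⁻¹·m⁻²·s³·A²
  (D) C·V⁻¹ = s·A·(J·C⁻¹)⁻¹ = kg⁻¹·m⁻²·s⁴·A²
All reduce to kg⁻¹·m⁻²·s⁴·A² except (C), which is kg⁻¹·m⁻²·s³·A².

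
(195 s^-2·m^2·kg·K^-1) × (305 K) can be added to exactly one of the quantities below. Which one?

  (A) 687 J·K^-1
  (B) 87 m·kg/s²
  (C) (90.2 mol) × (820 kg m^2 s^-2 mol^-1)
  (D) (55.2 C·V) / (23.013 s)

(C)

Reference: [kg·m²·s⁻²·K⁻¹] · [K] = kg·m²·s⁻².
Each option:
  (A) J·K⁻¹ = N·m·K⁻¹ = kg·m²·s⁻²·K⁻¹
  (B) kg·m·s⁻²
  (C) [mol] · [kg·m²·s⁻²·mol⁻¹] = kg·m²·s⁻²  ← same
  (D) [kg·m²·s⁻²] / [s] = kg·m²·s⁻³
Only (C) matches kg·m²·s⁻².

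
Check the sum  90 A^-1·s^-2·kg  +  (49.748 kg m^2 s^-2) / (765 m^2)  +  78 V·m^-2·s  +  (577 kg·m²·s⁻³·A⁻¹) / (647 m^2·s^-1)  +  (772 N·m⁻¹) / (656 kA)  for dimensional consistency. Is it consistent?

No

In SI base units:
  90 A^-1·s^-2·kg:  kg·s⁻²·A⁻¹
  (49.748 kg m^2 s^-2) / (765 m^2):  [kg·m²·s⁻²] / [m²] = kg·s⁻²
  78 V·m^-2·s:  V·s·m⁻² = J·C⁻¹·s·m⁻² = kg·s⁻²·A⁻¹
  (577 kg·m²·s⁻³·A⁻¹) / (647 m^2·s^-1):  [kg·m²·s⁻³·A⁻¹] / [m²·s⁻¹] = kg·s⁻²·A⁻¹
  (772 N·m⁻¹) / (656 kA):  [kg·s⁻²] / [A] = kg·s⁻²·A⁻¹
The terms do not share a single dimension (kg·s⁻² vs kg·s⁻²·A⁻¹).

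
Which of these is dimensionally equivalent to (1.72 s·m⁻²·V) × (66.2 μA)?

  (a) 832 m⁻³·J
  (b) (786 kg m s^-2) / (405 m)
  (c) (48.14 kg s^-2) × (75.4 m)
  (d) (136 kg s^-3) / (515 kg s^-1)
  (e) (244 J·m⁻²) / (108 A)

(b)

Reference: [kg·s⁻²·A⁻¹] · [A] = kg·s⁻².
Each option:
  (a) J·m⁻³ = N·m·m⁻³ = kg·m⁻¹·s⁻²
  (b) [kg·m·s⁻²] / [m] = kg·s⁻²  ← same
  (c) [kg·s⁻²] · [m] = kg·m·s⁻²
  (d) [kg·s⁻³] / [kg·s⁻¹] = s⁻²
  (e) [kg·s⁻²] / [A] = kg·s⁻²·A⁻¹
Only (b) matches kg·s⁻².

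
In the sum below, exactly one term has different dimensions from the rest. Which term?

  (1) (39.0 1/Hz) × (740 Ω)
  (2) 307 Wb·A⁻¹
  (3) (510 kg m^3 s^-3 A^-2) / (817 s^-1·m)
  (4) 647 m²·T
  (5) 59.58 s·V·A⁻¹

Reduce each to base SI dimensions:
  (1) [s] · [kg·m²·s⁻³·A⁻²] = kg·m²·s⁻²·A⁻²
  (2) Wb·A⁻¹ = V·s·A⁻¹ = kg·m²·s⁻²·A⁻²
  (3) [kg·m³·s⁻³·A⁻²] / [m·s⁻¹] = kg·m²·s⁻²·A⁻²
  (4) T·m² = Wb·m⁻²·m² = kg·m²·s⁻²·A⁻¹
  (5) V·s·A⁻¹ = J·C⁻¹·s·A⁻¹ = kg·m²·s⁻²·A⁻²
All reduce to kg·m²·s⁻²·A⁻² except (4), which is kg·m²·s⁻²·A⁻¹.

(4)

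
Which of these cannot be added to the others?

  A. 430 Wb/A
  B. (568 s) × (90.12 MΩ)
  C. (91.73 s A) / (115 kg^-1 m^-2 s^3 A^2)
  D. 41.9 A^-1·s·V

C.

Reduce each to base SI dimensions:
  A. Wb·A⁻¹ = V·s·A⁻¹ = kg·m²·s⁻²·A⁻²
  B. [s] · [kg·m²·s⁻³·A⁻²] = kg·m²·s⁻²·A⁻²
  C. [s·A] / [kg⁻¹·m⁻²·s³·A²] = kg·m²·s⁻²·A⁻¹
  D. V·s·A⁻¹ = J·C⁻¹·s·A⁻¹ = kg·m²·s⁻²·A⁻²
All reduce to kg·m²·s⁻²·A⁻² except C., which is kg·m²·s⁻²·A⁻¹.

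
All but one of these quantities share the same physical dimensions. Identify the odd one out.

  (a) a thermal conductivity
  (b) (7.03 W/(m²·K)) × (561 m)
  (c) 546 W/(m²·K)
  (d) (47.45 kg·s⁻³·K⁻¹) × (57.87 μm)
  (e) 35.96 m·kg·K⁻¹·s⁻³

Dimensions:
  (a) [thermal conductivity] = kg·m·s⁻³·K⁻¹
  (b) [kg·s⁻³·K⁻¹] · [m] = kg·m·s⁻³·K⁻¹
  (c) W·m⁻²·K⁻¹ = J·s⁻¹·m⁻²·K⁻¹ = kg·s⁻³·K⁻¹
  (d) [kg·s⁻³·K⁻¹] · [m] = kg·m·s⁻³·K⁻¹
  (e) kg·m·s⁻³·K⁻¹
All reduce to kg·m·s⁻³·K⁻¹ except (c), which is kg·s⁻³·K⁻¹.

(c)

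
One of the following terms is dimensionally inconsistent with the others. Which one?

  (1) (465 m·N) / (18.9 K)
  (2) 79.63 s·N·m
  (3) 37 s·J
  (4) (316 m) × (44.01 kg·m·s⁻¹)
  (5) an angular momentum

(1)

Dimensions:
  (1) [kg·m²·s⁻²] / [K] = kg·m²·s⁻²·K⁻¹
  (2) N·m·s = kg·m·s⁻²·m·s = kg·m²·s⁻¹
  (3) J·s = N·m·s = kg·m²·s⁻¹
  (4) [m] · [kg·m·s⁻¹] = kg·m²·s⁻¹
  (5) [angular momentum] = kg·m²·s⁻¹
All reduce to kg·m²·s⁻¹ except (1), which is kg·m²·s⁻²·K⁻¹.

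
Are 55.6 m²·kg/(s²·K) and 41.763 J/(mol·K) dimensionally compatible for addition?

Reduce each to base SI dimensions:
  55.6 m²·kg/(s²·K):  kg·m²·s⁻²·K⁻¹
  41.763 J/(mol·K):  J·mol⁻¹·K⁻¹ = N·m·mol⁻¹·K⁻¹ = kg·m²·s⁻²·K⁻¹·mol⁻¹
kg·m²·s⁻²·K⁻¹ ≠ kg·m²·s⁻²·K⁻¹·mol⁻¹, so they cannot be added.

No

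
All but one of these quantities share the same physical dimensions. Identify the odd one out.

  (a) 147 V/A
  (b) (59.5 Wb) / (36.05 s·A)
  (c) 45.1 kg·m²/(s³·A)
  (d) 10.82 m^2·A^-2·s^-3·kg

Expand each in SI base units:
  (a) V·A⁻¹ = J·C⁻¹·A⁻¹ = kg·m²·s⁻³·A⁻²
  (b) [kg·m²·s⁻²·A⁻¹] / [s·A] = kg·m²·s⁻³·A⁻²
  (c) kg·m²·s⁻³·A⁻¹
  (d) kg·m²·s⁻³·A⁻²
All reduce to kg·m²·s⁻³·A⁻² except (c), which is kg·m²·s⁻³·A⁻¹.

(c)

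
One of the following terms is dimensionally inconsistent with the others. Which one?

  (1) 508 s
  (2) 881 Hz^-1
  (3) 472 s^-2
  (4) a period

(3)

Dimensions:
  (1) s
  (2) Hz⁻¹ = (s⁻¹)⁻¹ = s
  (3) s⁻²
  (4) [period] = s
All reduce to s except (3), which is s⁻².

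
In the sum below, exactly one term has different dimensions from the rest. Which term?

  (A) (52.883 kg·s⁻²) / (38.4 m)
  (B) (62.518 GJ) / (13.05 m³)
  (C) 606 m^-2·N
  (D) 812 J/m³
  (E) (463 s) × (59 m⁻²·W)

(E)

Dimensions:
  (A) [kg·s⁻²] / [m] = kg·m⁻¹·s⁻²
  (B) [kg·m²·s⁻²] / [m³] = kg·m⁻¹·s⁻²
  (C) N·m⁻² = kg·m·s⁻²·m⁻² = kg·m⁻¹·s⁻²
  (D) J·m⁻³ = N·m·m⁻³ = kg·m⁻¹·s⁻²
  (E) [s] · [kg·s⁻³] = kg·s⁻²
All reduce to kg·m⁻¹·s⁻² except (E), which is kg·s⁻².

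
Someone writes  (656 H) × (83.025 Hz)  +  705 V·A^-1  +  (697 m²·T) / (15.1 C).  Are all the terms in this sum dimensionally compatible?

Yes

Reduce each to base SI dimensions:
  (656 H) × (83.025 Hz):  [kg·m²·s⁻²·A⁻²] · [s⁻¹] = kg·m²·s⁻³·A⁻²
  705 V·A^-1:  V·A⁻¹ = J·C⁻¹·A⁻¹ = kg·m²·s⁻³·A⁻²
  (697 m²·T) / (15.1 C):  [kg·m²·s⁻²·A⁻¹] / [s·A] = kg·m²·s⁻³·A⁻²
Every term reduces to kg·m²·s⁻³·A⁻².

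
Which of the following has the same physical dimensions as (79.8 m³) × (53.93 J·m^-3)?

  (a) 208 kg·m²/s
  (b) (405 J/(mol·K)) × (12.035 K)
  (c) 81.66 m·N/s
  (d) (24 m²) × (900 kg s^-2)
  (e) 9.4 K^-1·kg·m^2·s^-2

Reference: [m³] · [kg·m⁻¹·s⁻²] = kg·m²·s⁻².
Each option:
  (a) kg·m²·s⁻¹
  (b) [kg·m²·s⁻²·K⁻¹·mol⁻¹] · [K] = kg·m²·s⁻²·mol⁻¹
  (c) N·m·s⁻¹ = kg·m·s⁻²·m·s⁻¹ = kg·m²·s⁻³
  (d) [m²] · [kg·s⁻²] = kg·m²·s⁻²  ← same
  (e) kg·m²·s⁻²·K⁻¹
Only (d) matches kg·m²·s⁻².

(d)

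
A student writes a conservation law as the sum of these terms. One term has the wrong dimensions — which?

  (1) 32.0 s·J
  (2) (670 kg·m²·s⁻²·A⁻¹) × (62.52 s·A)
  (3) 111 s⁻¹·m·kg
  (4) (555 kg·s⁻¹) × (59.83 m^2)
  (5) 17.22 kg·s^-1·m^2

Reduce each to base SI dimensions:
  (1) J·s = N·m·s = kg·m²·s⁻¹
  (2) [kg·m²·s⁻²·A⁻¹] · [s·A] = kg·m²·s⁻¹
  (3) kg·m·s⁻¹
  (4) [kg·s⁻¹] · [m²] = kg·m²·s⁻¹
  (5) kg·m²·s⁻¹
All reduce to kg·m²·s⁻¹ except (3), which is kg·m·s⁻¹.

(3)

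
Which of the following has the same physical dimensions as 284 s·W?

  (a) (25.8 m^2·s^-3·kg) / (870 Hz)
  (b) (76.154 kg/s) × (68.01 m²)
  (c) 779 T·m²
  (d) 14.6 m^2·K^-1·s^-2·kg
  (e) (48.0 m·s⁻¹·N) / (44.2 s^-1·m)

(a)

Reference: W·s = J·s⁻¹·s = kg·m²·s⁻².
Each option:
  (a) [kg·m²·s⁻³] / [s⁻¹] = kg·m²·s⁻²  ← same
  (b) [kg·s⁻¹] · [m²] = kg·m²·s⁻¹
  (c) T·m² = Wb·m⁻²·m² = kg·m²·s⁻²·A⁻¹
  (d) kg·m²·s⁻²·K⁻¹
  (e) [kg·m²·s⁻³] / [m·s⁻¹] = kg·m·s⁻²
Only (a) matches kg·m²·s⁻².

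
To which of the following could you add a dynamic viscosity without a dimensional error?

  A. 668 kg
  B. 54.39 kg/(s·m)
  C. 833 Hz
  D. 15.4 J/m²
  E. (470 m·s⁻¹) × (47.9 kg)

B.

Reference: [dynamic viscosity] = kg·m⁻¹·s⁻¹.
Each option:
  A. kg
  B. kg·m⁻¹·s⁻¹  ← same
  C. Hz = s⁻¹
  D. J·m⁻² = N·m·m⁻² = kg·s⁻²
  E. [m·s⁻¹] · [kg] = kg·m·s⁻¹
Only B. matches kg·m⁻¹·s⁻¹.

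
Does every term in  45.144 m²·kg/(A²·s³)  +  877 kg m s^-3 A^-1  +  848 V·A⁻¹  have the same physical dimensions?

No

In SI base units:
  45.144 m²·kg/(A²·s³):  kg·m²·s⁻³·A⁻²
  877 kg m s^-3 A^-1:  kg·m·s⁻³·A⁻¹
  848 V·A⁻¹:  V·A⁻¹ = J·C⁻¹·A⁻¹ = kg·m²·s⁻³·A⁻²
The terms do not share a single dimension (kg·m²·s⁻³·A⁻² vs kg·m·s⁻³·A⁻¹).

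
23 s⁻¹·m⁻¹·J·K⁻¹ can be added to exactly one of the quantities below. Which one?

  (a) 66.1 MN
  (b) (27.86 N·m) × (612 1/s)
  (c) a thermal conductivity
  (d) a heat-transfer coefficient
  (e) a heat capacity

Reference: J·s⁻¹·m⁻¹·K⁻¹ = N·m·s⁻¹·m⁻¹·K⁻¹ = kg·m·s⁻³·K⁻¹.
Each option:
  (a) N = kg·m·s⁻²
  (b) [kg·m²·s⁻²] · [s⁻¹] = kg·m²·s⁻³
  (c) [thermal conductivity] = kg·m·s⁻³·K⁻¹  ← same
  (d) [heat-transfer coefficient] = kg·s⁻³·K⁻¹
  (e) [heat capacity] = kg·m²·s⁻²·K⁻¹
Only (c) matches kg·m·s⁻³·K⁻¹.

(c)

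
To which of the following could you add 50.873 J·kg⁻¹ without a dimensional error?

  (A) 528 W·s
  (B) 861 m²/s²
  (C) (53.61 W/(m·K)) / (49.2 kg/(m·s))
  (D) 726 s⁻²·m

Reference: J·kg⁻¹ = N·m·kg⁻¹ = m²·s⁻².
Each option:
  (A) W·s = J·s⁻¹·s = kg·m²·s⁻²
  (B) m²·s⁻²  ← same
  (C) [kg·m·s⁻³·K⁻¹] / [kg·m⁻¹·s⁻¹] = m²·s⁻²·K⁻¹
  (D) m·s⁻²
Only (B) matches m²·s⁻².

(B)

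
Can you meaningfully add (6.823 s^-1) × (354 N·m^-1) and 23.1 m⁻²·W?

Dimensions:
  (6.823 s^-1) × (354 N·m^-1):  [s⁻¹] · [kg·s⁻²] = kg·s⁻³
  23.1 m⁻²·W:  W·m⁻² = J·s⁻¹·m⁻² = kg·s⁻³
Both are kg·s⁻³, so they have the same dimensions and can be added.

Yes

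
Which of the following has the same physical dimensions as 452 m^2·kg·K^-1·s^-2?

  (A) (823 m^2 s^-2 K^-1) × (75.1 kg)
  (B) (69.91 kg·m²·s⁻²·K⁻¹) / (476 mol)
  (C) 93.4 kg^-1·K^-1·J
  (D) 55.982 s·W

(A)

Reference: kg·m²·s⁻²·K⁻¹.
Each option:
  (A) [m²·s⁻²·K⁻¹] · [kg] = kg·m²·s⁻²·K⁻¹  ← same
  (B) [kg·m²·s⁻²·K⁻¹] / [mol] = kg·m²·s⁻²·K⁻¹·mol⁻¹
  (C) J·kg⁻¹·K⁻¹ = N·m·kg⁻¹·K⁻¹ = m²·s⁻²·K⁻¹
  (D) W·s = J·s⁻¹·s = kg·m²·s⁻²
Only (A) matches kg·m²·s⁻²·K⁻¹.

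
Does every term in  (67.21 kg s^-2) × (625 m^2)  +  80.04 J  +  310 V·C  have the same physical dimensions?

Expand each in SI base units:
  (67.21 kg s^-2) × (625 m^2):  [kg·s⁻²] · [m²] = kg·m²·s⁻²
  80.04 J:  J = N·m = kg·m²·s⁻²
  310 V·C:  C·V = s·A·J·C⁻¹ = kg·m²·s⁻²
Every term reduces to kg·m²·s⁻².

Yes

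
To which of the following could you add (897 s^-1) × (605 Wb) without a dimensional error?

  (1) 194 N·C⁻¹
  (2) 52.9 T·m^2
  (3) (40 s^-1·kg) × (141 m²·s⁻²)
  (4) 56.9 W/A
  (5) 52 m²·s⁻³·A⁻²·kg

(4)

Reference: [s⁻¹] · [kg·m²·s⁻²·A⁻¹] = kg·m²·s⁻³·A⁻¹.
Each option:
  (1) N·C⁻¹ = kg·m·s⁻²·(s·A)⁻¹ = kg·m·s⁻³·A⁻¹
  (2) T·m² = Wb·m⁻²·m² = kg·m²·s⁻²·A⁻¹
  (3) [kg·s⁻¹] · [m²·s⁻²] = kg·m²·s⁻³
  (4) W·A⁻¹ = J·s⁻¹·A⁻¹ = kg·m²·s⁻³·A⁻¹  ← same
  (5) kg·m²·s⁻³·A⁻²
Only (4) matches kg·m²·s⁻³·A⁻¹.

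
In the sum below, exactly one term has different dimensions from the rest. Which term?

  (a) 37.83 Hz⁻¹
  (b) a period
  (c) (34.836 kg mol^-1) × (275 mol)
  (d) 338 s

(c)

Reduce each to base SI dimensions:
  (a) Hz⁻¹ = (s⁻¹)⁻¹ = s
  (b) [period] = s
  (c) [kg·mol⁻¹] · [mol] = kg
  (d) s
All reduce to s except (c), which is kg.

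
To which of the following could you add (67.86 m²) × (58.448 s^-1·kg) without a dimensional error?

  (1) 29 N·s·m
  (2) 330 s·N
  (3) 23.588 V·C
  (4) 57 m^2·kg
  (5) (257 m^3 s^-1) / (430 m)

Reference: [m²] · [kg·s⁻¹] = kg·m²·s⁻¹.
Each option:
  (1) N·m·s = kg·m·s⁻²·m·s = kg·m²·s⁻¹  ← same
  (2) N·s = kg·m·s⁻²·s = kg·m·s⁻¹
  (3) C·V = s·A·J·C⁻¹ = kg·m²·s⁻²
  (4) kg·m²
  (5) [m³·s⁻¹] / [m] = m²·s⁻¹
Only (1) matches kg·m²·s⁻¹.

(1)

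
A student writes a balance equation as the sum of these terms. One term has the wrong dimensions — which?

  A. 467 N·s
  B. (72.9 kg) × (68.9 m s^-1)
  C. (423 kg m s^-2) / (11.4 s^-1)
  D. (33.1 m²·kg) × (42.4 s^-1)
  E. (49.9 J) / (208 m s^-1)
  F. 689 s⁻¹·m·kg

Expand each in SI base units:
  A. N·s = kg·m·s⁻²·s = kg·m·s⁻¹
  B. [kg] · [m·s⁻¹] = kg·m·s⁻¹
  C. [kg·m·s⁻²] / [s⁻¹] = kg·m·s⁻¹
  D. [kg·m²] · [s⁻¹] = kg·m²·s⁻¹
  E. [kg·m²·s⁻²] / [m·s⁻¹] = kg·m·s⁻¹
  F. kg·m·s⁻¹
All reduce to kg·m·s⁻¹ except D., which is kg·m²·s⁻¹.

D.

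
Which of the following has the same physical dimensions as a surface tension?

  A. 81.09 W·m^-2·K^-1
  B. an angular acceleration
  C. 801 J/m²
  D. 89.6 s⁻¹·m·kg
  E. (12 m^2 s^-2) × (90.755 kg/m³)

C.

Reference: [surface tension] = kg·s⁻².
Each option:
  A. W·m⁻²·K⁻¹ = J·s⁻¹·m⁻²·K⁻¹ = kg·s⁻³·K⁻¹
  B. [angular acceleration] = s⁻²
  C. J·m⁻² = N·m·m⁻² = kg·s⁻²  ← same
  D. kg·m·s⁻¹
  E. [m²·s⁻²] · [kg·m⁻³] = kg·m⁻¹·s⁻²
Only C. matches kg·s⁻².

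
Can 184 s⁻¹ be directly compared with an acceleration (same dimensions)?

In SI base units:
  184 s⁻¹:  s⁻¹
  an acceleration:  [acceleration] = m·s⁻²
s⁻¹ ≠ m·s⁻², so they cannot be added.

No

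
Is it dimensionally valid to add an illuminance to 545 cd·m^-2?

Yes

Expand each in SI base units:
  an illuminance:  [illuminance] = m⁻²·cd
  545 cd·m^-2:  cd·m⁻² = m⁻²·cd
Both are m⁻²·cd, so they have the same dimensions and can be added.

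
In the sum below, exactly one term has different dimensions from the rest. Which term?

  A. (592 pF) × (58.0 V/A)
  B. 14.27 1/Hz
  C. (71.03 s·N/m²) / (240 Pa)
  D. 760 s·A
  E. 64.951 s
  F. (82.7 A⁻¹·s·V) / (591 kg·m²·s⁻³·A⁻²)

D.

Dimensions:
  A. [kg⁻¹·m⁻²·s⁴·A²] · [kg·m²·s⁻³·A⁻²] = s
  B. Hz⁻¹ = (s⁻¹)⁻¹ = s
  C. [kg·m⁻¹·s⁻¹] / [kg·m⁻¹·s⁻²] = s
  D. A·s = s·A
  E. s
  F. [kg·m²·s⁻²·A⁻²] / [kg·m²·s⁻³·A⁻²] = s
All reduce to s except D., which is s·A.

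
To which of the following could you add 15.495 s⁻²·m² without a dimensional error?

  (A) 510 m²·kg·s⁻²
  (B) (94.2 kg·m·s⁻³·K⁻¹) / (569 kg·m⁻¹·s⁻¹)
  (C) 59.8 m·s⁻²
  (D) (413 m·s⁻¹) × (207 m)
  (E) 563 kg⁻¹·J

Reference: m²·s⁻².
Each option:
  (A) kg·m²·s⁻²
  (B) [kg·m·s⁻³·K⁻¹] / [kg·m⁻¹·s⁻¹] = m²·s⁻²·K⁻¹
  (C) m·s⁻²
  (D) [m·s⁻¹] · [m] = m²·s⁻¹
  (E) J·kg⁻¹ = N·m·kg⁻¹ = m²·s⁻²  ← same
Only (E) matches m²·s⁻².

(E)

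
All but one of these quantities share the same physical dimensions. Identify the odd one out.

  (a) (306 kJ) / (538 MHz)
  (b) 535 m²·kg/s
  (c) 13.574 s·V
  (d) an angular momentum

Expand each in SI base units:
  (a) [kg·m²·s⁻²] / [s⁻¹] = kg·m²·s⁻¹
  (b) kg·m²·s⁻¹
  (c) V·s = J·C⁻¹·s = kg·m²·s⁻²·A⁻¹
  (d) [angular momentum] = kg·m²·s⁻¹
All reduce to kg·m²·s⁻¹ except (c), which is kg·m²·s⁻²·A⁻¹.

(c)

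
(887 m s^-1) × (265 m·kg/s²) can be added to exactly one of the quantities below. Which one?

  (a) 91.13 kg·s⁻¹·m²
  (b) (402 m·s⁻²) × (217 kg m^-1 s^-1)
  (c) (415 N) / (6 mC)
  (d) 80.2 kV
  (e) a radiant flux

(e)

Reference: [m·s⁻¹] · [kg·m·s⁻²] = kg·m²·s⁻³.
Each option:
  (a) kg·m²·s⁻¹
  (b) [m·s⁻²] · [kg·m⁻¹·s⁻¹] = kg·s⁻³
  (c) [kg·m·s⁻²] / [s·A] = kg·m·s⁻³·A⁻¹
  (d) V = J·C⁻¹ = kg·m²·s⁻³·A⁻¹
  (e) [radiant flux] = kg·m²·s⁻³  ← same
Only (e) matches kg·m²·s⁻³.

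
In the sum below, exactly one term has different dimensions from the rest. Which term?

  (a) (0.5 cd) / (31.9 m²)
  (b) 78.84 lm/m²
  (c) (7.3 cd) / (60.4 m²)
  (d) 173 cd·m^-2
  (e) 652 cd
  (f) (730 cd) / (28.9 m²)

Work out the base dimensions of each:
  (a) [cd] / [m²] = m⁻²·cd
  (b) lm·m⁻² = cd·m⁻² = m⁻²·cd
  (c) [cd] / [m²] = m⁻²·cd
  (d) cd·m⁻² = m⁻²·cd
  (e) cd
  (f) [cd] / [m²] = m⁻²·cd
All reduce to m⁻²·cd except (e), which is cd.

(e)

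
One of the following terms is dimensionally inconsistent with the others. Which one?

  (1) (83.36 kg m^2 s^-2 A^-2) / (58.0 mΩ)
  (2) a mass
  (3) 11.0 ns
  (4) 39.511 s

In SI base units:
  (1) [kg·m²·s⁻²·A⁻²] / [kg·m²·s⁻³·A⁻²] = s
  (2) [mass] = kg
  (3) s
  (4) s
All reduce to s except (2), which is kg.

(2)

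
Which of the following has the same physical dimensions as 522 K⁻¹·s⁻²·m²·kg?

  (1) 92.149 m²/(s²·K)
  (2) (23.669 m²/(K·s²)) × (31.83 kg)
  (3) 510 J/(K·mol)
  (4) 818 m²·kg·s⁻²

(2)

Reference: kg·m²·s⁻²·K⁻¹.
Each option:
  (1) m²·s⁻²·K⁻¹
  (2) [m²·s⁻²·K⁻¹] · [kg] = kg·m²·s⁻²·K⁻¹  ← same
  (3) J·mol⁻¹·K⁻¹ = N·m·mol⁻¹·K⁻¹ = kg·m²·s⁻²·K⁻¹·mol⁻¹
  (4) kg·m²·s⁻²
Only (2) matches kg·m²·s⁻²·K⁻¹.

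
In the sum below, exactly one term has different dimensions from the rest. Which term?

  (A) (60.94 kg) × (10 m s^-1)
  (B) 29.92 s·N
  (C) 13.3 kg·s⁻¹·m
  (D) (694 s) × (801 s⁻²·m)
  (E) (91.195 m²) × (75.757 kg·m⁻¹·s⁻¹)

(D)

Reduce each to base SI dimensions:
  (A) [kg] · [m·s⁻¹] = kg·m·s⁻¹
  (B) N·s = kg·m·s⁻²·s = kg·m·s⁻¹
  (C) kg·m·s⁻¹
  (D) [s] · [m·s⁻²] = m·s⁻¹
  (E) [m²] · [kg·m⁻¹·s⁻¹] = kg·m·s⁻¹
All reduce to kg·m·s⁻¹ except (D), which is m·s⁻¹.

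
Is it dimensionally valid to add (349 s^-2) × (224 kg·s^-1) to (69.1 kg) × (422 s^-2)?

In SI base units:
  (349 s^-2) × (224 kg·s^-1):  [s⁻²] · [kg·s⁻¹] = kg·s⁻³
  (69.1 kg) × (422 s^-2):  [kg] · [s⁻²] = kg·s⁻²
kg·s⁻³ ≠ kg·s⁻², so they cannot be added.

No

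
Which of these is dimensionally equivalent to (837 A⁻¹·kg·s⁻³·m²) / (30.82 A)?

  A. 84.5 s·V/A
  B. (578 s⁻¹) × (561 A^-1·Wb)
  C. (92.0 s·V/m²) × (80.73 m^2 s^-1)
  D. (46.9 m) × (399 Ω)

B.

Reference: [kg·m²·s⁻³·A⁻¹] / [A] = kg·m²·s⁻³·A⁻².
Each option:
  A. V·s·A⁻¹ = J·C⁻¹·s·A⁻¹ = kg·m²·s⁻²·A⁻²
  B. [s⁻¹] · [kg·m²·s⁻²·A⁻²] = kg·m²·s⁻³·A⁻²  ← same
  C. [kg·s⁻²·A⁻¹] · [m²·s⁻¹] = kg·m²·s⁻³·A⁻¹
  D. [m] · [kg·m²·s⁻³·A⁻²] = kg·m³·s⁻³·A⁻²
Only B. matches kg·m²·s⁻³·A⁻².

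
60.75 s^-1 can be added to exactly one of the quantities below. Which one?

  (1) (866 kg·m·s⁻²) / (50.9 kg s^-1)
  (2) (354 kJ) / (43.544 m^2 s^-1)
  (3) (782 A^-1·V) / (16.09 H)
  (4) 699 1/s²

(3)

Reference: s⁻¹.
Each option:
  (1) [kg·m·s⁻²] / [kg·s⁻¹] = m·s⁻¹
  (2) [kg·m²·s⁻²] / [m²·s⁻¹] = kg·s⁻¹
  (3) [kg·m²·s⁻³·A⁻²] / [kg·m²·s⁻²·A⁻²] = s⁻¹  ← same
  (4) s⁻²
Only (3) matches s⁻¹.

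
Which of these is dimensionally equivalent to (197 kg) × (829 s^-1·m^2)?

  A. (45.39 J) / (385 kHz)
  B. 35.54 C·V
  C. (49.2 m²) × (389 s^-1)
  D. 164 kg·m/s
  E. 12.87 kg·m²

Reference: [kg] · [m²·s⁻¹] = kg·m²·s⁻¹.
Each option:
  A. [kg·m²·s⁻²] / [s⁻¹] = kg·m²·s⁻¹  ← same
  B. C·V = s·A·J·C⁻¹ = kg·m²·s⁻²
  C. [m²] · [s⁻¹] = m²·s⁻¹
  D. kg·m·s⁻¹
  E. kg·m²
Only A. matches kg·m²·s⁻¹.

A.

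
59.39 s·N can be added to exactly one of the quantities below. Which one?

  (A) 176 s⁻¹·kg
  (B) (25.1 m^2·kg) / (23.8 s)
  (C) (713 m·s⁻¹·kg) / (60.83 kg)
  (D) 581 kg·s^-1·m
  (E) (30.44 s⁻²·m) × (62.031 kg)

Reference: N·s = kg·m·s⁻²·s = kg·m·s⁻¹.
Each option:
  (A) kg·s⁻¹
  (B) [kg·m²] / [s] = kg·m²·s⁻¹
  (C) [kg·m·s⁻¹] / [kg] = m·s⁻¹
  (D) kg·m·s⁻¹  ← same
  (E) [m·s⁻²] · [kg] = kg·m·s⁻²
Only (D) matches kg·m·s⁻¹.

(D)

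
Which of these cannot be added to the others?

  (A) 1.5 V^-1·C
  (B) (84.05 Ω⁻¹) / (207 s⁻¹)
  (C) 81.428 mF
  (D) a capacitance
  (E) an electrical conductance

Expand each in SI base units:
  (A) C·V⁻¹ = s·A·(J·C⁻¹)⁻¹ = kg⁻¹·m⁻²·s⁴·A²
  (B) [kg⁻¹·m⁻²·s³·A²] / [s⁻¹] = kg⁻¹·m⁻²·s⁴·A²
  (C) F = C·V⁻¹ = kg⁻¹·m⁻²·s⁴·A²
  (D) [capacitance] = kg⁻¹·m⁻²·s⁴·A²
  (E) [electrical conductance] = kg⁻¹·m⁻²·s³·A²
All reduce to kg⁻¹·m⁻²·s⁴·A² except (E), which is kg⁻¹·m⁻²·s³·A².

(E)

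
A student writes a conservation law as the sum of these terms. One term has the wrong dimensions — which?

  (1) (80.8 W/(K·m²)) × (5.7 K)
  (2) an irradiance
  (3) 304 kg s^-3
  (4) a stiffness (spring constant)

Reduce each to base SI dimensions:
  (1) [kg·s⁻³·K⁻¹] · [K] = kg·s⁻³
  (2) [irradiance] = kg·s⁻³
  (3) kg·s⁻³
  (4) [stiffness (spring constant)] = kg·s⁻²
All reduce to kg·s⁻³ except (4), which is kg·s⁻².

(4)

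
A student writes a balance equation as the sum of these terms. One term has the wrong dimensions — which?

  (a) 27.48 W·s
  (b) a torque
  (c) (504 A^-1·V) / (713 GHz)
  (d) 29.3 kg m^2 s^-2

Dimensions:
  (a) W·s = J·s⁻¹·s = kg·m²·s⁻²
  (b) [torque] = kg·m²·s⁻²
  (c) [kg·m²·s⁻³·A⁻²] / [s⁻¹] = kg·m²·s⁻²·A⁻²
  (d) kg·m²·s⁻²
All reduce to kg·m²·s⁻² except (c), which is kg·m²·s⁻²·A⁻².

(c)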